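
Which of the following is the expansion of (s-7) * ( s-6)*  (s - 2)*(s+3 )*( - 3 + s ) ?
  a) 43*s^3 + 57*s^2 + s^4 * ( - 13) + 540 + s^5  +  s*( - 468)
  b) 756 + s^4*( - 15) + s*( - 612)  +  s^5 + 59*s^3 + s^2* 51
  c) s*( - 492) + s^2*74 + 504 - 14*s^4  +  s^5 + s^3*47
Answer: b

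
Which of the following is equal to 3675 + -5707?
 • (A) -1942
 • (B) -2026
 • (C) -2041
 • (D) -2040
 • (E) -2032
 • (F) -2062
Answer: E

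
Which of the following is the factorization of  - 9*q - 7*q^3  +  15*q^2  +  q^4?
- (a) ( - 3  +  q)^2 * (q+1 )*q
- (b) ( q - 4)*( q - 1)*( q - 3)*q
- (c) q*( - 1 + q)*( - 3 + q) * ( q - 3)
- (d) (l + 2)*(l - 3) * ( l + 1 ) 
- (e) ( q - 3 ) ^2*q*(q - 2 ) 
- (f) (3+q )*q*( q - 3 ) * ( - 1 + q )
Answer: c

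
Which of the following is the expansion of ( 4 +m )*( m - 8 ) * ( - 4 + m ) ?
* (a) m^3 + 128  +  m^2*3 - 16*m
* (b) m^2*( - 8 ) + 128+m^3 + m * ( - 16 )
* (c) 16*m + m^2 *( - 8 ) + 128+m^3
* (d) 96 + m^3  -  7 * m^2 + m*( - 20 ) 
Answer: b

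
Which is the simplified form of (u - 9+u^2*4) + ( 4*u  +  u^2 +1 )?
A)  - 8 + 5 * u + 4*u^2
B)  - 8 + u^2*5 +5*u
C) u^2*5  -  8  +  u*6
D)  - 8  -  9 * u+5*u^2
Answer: B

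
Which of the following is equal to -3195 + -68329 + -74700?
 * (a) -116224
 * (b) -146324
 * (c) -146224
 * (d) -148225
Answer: c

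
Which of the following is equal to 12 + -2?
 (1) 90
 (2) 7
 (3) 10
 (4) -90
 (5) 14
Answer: 3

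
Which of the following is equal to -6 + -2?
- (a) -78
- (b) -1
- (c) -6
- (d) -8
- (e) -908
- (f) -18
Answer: d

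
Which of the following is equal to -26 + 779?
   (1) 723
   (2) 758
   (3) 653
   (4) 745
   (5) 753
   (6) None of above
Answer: 5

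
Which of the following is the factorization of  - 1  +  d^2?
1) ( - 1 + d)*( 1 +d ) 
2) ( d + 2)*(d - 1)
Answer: 1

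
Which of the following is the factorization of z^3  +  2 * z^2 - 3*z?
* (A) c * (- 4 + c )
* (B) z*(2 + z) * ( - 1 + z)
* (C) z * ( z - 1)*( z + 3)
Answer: C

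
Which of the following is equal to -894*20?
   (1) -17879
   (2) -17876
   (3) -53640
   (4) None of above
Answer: 4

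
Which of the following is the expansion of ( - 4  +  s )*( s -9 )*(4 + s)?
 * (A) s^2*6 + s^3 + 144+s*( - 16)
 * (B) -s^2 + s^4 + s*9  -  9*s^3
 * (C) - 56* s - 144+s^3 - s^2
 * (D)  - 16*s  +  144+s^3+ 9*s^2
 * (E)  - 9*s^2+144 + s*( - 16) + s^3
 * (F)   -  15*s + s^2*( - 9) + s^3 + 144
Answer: E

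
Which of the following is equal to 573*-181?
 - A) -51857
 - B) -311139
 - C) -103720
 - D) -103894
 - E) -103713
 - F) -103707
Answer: E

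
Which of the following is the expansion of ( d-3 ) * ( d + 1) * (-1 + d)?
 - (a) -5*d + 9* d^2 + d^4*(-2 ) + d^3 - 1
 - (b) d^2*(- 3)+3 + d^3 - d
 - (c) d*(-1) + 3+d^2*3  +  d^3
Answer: b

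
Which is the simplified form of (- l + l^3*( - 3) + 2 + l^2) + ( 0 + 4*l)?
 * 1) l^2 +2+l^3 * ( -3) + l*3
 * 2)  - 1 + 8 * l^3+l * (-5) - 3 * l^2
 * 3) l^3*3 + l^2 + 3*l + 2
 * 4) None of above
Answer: 1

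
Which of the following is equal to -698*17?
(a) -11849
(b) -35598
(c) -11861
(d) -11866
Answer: d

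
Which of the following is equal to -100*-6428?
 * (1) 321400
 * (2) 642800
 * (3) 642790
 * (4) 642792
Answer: 2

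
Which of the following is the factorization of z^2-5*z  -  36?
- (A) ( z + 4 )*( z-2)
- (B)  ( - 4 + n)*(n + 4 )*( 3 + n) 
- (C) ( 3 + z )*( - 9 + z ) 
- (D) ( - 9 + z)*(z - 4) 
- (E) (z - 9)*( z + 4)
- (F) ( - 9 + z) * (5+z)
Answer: E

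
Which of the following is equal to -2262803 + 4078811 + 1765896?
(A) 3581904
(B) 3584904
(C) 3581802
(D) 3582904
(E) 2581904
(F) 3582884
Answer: A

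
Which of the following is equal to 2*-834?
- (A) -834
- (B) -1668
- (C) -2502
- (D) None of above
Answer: B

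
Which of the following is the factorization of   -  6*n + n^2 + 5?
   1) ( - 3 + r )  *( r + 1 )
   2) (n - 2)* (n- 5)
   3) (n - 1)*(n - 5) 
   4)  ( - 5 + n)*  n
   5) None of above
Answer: 3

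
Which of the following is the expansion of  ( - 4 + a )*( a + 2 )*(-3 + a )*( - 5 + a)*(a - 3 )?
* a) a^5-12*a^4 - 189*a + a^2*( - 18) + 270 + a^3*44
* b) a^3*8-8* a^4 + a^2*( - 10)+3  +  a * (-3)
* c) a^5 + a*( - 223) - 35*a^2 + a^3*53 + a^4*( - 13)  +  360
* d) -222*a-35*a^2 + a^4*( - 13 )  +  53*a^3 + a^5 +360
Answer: d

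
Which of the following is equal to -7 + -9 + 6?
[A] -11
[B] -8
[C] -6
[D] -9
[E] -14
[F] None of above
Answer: F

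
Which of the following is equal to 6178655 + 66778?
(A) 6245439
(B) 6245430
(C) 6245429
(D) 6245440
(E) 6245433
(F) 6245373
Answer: E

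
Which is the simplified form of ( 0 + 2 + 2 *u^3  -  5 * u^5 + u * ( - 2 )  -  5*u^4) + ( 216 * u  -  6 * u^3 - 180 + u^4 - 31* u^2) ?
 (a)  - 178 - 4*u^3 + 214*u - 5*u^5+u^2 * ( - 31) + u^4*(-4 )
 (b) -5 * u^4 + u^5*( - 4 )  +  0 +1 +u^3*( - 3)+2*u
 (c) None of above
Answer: a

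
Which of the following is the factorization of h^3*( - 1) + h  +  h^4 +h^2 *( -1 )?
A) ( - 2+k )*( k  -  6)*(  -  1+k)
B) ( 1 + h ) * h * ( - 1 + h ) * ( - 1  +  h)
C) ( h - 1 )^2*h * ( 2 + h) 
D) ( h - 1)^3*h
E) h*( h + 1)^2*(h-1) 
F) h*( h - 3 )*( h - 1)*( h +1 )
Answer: B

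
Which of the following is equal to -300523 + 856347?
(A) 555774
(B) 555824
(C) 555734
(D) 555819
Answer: B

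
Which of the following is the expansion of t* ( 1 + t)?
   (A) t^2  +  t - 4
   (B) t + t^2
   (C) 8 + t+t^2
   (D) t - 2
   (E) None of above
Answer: B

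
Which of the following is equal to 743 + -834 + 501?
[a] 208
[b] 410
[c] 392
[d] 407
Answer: b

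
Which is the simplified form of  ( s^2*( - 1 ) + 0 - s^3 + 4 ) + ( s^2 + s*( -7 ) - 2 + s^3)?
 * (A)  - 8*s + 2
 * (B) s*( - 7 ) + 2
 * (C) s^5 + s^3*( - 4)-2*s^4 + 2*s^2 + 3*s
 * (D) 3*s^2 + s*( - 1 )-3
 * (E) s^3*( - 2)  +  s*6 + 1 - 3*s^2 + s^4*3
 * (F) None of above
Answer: B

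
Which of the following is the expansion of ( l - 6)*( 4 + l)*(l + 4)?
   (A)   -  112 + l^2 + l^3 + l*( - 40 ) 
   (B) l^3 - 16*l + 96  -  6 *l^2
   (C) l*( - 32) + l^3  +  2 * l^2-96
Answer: C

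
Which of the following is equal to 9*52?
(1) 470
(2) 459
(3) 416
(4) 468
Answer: 4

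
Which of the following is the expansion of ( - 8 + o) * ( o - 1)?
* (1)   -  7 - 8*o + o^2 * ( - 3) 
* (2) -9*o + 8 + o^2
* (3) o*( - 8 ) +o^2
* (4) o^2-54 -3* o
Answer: 2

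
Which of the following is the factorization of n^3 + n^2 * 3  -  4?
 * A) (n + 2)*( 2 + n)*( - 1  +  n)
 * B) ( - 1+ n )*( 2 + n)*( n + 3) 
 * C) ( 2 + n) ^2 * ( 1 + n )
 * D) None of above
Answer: A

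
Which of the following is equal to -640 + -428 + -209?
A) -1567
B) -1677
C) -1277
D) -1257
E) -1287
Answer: C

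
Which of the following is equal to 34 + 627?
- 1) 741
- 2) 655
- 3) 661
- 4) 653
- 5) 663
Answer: 3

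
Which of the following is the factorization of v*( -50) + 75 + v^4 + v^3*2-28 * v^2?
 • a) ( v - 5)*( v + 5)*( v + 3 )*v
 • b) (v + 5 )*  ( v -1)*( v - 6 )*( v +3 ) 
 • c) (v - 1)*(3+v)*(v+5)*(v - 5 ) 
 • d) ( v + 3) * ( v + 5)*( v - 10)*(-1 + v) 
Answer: c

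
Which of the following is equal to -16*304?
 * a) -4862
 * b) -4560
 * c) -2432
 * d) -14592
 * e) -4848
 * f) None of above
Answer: f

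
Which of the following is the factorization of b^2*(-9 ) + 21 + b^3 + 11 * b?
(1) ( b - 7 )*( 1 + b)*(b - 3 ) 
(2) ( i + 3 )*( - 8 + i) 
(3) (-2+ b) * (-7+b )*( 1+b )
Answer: 1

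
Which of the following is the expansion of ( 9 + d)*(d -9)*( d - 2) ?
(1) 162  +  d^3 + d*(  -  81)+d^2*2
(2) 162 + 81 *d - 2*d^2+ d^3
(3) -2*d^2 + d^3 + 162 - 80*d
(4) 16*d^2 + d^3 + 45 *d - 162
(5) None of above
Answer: 5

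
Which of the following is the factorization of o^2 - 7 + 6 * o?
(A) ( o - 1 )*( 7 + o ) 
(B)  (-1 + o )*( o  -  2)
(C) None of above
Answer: A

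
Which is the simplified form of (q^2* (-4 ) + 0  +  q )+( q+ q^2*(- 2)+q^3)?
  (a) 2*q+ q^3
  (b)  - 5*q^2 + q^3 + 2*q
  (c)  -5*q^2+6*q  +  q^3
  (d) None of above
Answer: d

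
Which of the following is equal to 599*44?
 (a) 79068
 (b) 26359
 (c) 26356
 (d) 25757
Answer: c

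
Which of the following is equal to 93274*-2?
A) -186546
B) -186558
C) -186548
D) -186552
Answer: C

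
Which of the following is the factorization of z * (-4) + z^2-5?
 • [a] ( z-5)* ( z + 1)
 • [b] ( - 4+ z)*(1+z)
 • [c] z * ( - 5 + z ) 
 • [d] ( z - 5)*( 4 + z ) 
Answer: a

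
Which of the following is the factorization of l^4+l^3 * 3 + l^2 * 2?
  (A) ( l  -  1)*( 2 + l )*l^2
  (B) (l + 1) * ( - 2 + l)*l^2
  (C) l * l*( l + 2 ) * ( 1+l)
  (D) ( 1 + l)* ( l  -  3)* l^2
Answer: C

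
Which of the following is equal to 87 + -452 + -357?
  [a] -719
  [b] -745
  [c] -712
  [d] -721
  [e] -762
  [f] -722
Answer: f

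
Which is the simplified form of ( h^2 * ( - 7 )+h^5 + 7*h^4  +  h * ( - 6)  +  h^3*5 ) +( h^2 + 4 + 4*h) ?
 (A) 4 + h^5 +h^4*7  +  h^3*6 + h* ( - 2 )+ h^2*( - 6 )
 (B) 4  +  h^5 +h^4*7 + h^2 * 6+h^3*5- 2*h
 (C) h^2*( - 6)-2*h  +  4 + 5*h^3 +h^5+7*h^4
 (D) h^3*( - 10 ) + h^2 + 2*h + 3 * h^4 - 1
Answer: C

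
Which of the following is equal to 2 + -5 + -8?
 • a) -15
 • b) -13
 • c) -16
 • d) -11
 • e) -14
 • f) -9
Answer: d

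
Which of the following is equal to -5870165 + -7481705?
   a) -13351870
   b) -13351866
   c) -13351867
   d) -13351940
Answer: a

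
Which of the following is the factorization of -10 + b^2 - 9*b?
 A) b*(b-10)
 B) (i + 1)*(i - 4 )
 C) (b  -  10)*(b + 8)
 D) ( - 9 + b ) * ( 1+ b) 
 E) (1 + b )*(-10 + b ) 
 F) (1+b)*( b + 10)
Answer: E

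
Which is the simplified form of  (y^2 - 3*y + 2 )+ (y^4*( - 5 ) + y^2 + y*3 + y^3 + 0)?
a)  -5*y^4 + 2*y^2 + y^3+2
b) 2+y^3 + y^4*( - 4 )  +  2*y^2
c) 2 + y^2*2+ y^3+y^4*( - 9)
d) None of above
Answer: a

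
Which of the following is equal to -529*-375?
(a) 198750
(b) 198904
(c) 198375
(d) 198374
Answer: c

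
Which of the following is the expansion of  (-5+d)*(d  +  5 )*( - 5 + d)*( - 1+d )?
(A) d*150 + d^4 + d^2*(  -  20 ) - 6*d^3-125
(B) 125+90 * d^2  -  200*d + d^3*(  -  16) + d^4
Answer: A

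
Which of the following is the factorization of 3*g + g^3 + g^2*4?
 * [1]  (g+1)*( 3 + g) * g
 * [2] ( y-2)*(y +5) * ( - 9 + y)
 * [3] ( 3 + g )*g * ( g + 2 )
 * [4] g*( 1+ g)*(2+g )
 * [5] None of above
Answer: 1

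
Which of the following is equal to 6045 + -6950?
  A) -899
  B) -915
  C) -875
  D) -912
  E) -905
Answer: E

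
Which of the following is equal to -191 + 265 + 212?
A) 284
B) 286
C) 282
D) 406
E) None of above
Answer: B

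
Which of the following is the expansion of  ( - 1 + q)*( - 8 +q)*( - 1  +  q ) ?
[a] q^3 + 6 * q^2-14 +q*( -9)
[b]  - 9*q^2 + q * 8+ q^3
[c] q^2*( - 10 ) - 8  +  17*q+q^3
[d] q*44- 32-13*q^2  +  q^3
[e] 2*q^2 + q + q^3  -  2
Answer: c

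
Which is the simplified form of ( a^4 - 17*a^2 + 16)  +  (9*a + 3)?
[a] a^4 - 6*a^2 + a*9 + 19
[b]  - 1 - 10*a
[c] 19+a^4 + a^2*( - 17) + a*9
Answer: c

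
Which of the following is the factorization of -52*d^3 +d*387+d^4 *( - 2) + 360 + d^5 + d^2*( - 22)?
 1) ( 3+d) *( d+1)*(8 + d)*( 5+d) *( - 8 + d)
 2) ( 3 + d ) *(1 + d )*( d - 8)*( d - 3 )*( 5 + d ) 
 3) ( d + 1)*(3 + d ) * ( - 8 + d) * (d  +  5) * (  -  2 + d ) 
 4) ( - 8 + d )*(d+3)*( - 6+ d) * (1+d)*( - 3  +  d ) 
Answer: 2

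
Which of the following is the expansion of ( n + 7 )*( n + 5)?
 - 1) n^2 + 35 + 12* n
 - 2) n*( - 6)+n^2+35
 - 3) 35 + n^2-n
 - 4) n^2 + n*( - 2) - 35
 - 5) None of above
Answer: 1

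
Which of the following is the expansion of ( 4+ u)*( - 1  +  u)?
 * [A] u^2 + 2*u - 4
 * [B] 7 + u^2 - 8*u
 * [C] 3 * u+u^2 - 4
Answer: C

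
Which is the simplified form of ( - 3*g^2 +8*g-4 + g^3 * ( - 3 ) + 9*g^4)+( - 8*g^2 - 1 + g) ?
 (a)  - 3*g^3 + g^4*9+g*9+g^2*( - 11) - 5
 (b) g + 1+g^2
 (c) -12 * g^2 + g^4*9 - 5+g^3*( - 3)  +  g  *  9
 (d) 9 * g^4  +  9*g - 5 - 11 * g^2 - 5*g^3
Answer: a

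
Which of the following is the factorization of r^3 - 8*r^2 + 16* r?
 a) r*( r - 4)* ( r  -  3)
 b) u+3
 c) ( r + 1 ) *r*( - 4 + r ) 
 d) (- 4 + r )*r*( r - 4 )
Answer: d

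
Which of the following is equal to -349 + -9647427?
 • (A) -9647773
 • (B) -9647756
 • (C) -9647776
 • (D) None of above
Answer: C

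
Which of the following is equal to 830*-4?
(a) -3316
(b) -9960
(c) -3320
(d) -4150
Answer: c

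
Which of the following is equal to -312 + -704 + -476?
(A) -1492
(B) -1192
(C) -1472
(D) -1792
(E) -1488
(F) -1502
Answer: A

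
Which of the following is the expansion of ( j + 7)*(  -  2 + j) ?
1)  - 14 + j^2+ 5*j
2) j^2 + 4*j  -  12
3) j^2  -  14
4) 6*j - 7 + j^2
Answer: 1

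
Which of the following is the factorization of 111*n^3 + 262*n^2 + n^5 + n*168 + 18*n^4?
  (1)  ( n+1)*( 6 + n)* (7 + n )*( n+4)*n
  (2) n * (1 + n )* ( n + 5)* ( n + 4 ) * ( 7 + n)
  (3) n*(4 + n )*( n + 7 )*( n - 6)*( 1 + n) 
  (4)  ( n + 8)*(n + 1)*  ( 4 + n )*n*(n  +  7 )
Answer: 1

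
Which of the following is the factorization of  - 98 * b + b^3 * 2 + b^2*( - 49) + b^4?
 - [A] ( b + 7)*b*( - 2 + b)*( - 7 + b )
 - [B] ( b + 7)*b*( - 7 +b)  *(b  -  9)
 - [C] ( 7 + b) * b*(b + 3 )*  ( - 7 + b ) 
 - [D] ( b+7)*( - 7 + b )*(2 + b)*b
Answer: D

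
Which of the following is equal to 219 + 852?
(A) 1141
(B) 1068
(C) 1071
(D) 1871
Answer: C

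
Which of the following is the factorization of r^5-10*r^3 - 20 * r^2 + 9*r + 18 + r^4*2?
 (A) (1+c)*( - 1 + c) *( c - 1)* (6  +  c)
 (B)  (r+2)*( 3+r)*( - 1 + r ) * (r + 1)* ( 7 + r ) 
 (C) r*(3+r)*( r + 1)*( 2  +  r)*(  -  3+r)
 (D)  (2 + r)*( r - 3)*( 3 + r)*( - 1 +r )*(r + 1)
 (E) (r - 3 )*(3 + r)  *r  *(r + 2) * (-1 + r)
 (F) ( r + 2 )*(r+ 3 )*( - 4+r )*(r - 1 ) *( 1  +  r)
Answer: D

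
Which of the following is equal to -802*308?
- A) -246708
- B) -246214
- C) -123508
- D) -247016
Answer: D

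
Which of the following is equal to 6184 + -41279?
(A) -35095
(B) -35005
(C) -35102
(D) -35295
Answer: A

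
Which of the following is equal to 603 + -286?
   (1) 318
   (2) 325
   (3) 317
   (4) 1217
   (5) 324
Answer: 3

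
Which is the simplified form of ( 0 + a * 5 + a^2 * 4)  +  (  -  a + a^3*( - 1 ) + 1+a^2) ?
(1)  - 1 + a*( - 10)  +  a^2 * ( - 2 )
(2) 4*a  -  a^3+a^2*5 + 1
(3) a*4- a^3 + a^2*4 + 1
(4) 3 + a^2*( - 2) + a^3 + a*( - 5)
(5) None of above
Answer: 2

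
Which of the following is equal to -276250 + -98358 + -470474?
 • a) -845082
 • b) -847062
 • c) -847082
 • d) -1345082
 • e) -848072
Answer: a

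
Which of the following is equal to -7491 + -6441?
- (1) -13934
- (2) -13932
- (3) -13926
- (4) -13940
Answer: 2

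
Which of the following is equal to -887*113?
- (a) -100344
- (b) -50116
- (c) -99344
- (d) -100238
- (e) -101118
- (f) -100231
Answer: f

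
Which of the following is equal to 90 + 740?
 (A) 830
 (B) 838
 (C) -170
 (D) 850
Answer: A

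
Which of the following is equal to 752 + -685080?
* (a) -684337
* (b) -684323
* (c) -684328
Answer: c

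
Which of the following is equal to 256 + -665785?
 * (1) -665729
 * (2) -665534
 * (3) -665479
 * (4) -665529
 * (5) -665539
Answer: 4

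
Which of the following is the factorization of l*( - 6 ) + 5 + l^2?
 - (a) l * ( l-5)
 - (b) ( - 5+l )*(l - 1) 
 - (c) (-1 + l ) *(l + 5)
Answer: b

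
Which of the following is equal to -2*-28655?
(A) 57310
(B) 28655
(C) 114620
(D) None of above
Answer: A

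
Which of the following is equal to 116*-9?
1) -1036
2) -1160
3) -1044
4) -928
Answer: 3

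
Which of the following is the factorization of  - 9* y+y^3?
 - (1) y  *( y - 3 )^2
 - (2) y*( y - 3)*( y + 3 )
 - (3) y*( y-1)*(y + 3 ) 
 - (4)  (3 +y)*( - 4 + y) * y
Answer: 2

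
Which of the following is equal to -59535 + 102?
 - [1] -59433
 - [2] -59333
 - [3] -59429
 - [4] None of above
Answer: 1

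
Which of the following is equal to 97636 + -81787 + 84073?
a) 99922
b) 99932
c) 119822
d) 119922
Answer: a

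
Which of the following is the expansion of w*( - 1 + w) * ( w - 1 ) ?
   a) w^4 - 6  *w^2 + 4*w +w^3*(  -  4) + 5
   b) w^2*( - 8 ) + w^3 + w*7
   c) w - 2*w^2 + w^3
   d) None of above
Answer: c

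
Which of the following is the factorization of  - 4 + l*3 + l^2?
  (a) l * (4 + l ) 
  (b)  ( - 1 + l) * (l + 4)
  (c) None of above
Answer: b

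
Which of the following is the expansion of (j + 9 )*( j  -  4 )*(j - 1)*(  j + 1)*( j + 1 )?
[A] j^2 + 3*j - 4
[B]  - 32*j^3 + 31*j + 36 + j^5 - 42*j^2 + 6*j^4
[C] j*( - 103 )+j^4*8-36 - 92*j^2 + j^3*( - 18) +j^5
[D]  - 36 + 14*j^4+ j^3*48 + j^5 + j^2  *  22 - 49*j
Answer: B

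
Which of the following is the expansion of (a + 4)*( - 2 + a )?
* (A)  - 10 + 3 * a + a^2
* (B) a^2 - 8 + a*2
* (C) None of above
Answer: B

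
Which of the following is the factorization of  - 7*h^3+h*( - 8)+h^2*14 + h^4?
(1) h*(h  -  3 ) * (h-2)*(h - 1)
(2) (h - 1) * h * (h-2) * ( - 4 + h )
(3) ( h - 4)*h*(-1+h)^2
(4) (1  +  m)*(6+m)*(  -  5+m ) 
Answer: 2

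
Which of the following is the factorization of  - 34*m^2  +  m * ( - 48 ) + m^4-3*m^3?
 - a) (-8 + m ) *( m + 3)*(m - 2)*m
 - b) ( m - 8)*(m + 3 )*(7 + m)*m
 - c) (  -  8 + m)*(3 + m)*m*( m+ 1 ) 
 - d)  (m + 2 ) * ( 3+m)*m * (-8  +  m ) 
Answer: d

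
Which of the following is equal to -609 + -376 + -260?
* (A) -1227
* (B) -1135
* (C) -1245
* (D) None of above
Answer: C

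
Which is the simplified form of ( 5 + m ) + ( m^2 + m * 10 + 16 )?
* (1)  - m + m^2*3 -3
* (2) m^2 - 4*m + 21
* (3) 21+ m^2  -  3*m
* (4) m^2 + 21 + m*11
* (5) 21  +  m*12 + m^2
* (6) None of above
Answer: 4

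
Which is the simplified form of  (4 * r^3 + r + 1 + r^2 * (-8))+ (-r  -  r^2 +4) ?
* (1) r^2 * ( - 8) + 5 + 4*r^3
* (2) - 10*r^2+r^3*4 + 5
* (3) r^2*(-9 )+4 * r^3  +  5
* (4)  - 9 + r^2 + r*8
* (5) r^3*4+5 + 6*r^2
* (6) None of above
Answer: 3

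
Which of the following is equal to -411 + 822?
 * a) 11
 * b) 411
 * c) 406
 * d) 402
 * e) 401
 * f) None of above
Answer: b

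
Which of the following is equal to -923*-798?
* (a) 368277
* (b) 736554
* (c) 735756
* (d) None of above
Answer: b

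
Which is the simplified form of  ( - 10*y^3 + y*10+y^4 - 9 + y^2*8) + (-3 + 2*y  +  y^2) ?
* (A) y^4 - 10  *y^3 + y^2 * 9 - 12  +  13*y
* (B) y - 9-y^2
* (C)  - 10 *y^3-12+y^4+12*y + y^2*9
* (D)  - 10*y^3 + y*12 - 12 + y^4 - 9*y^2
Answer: C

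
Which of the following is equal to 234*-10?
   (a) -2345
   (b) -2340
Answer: b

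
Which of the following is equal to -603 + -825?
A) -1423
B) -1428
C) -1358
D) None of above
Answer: B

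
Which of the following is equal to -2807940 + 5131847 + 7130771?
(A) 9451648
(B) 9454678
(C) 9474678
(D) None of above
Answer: B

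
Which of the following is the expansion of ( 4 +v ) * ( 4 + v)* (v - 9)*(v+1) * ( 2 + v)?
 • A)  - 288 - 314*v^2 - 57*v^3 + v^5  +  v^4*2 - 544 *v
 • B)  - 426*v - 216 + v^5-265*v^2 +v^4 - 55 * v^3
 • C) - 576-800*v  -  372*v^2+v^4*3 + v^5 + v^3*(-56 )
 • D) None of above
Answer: A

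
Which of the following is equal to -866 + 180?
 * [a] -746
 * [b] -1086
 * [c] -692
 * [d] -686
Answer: d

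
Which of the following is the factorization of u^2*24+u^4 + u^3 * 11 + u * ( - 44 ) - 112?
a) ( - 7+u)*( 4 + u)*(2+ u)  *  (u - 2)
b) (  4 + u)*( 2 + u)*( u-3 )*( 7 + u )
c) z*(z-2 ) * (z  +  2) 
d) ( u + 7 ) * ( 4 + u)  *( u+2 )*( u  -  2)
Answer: d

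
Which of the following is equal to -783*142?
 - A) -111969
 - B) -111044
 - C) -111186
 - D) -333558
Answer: C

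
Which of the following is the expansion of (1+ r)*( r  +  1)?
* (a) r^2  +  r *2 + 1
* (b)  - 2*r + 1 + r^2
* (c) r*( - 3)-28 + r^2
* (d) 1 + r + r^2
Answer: a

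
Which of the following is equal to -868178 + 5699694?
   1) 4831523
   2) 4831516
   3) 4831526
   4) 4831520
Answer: 2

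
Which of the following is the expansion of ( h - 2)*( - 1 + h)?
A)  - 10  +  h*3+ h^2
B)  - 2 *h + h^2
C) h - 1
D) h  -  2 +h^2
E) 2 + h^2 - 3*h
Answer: E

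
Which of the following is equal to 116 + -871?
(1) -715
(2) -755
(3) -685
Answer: 2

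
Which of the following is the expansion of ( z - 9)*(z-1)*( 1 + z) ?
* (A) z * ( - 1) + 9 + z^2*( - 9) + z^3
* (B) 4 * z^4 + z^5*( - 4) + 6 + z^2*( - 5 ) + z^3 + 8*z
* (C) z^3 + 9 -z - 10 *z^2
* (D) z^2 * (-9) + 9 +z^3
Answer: A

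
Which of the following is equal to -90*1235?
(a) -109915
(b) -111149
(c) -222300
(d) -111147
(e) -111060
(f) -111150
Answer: f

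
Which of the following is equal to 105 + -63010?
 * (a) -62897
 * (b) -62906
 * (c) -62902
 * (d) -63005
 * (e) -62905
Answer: e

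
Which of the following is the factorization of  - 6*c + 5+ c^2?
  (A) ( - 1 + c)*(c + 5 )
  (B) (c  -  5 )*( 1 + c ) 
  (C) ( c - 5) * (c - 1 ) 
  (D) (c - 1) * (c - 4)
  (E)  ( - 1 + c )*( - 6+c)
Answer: C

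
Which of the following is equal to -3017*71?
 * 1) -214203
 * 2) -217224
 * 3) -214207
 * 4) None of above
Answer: 3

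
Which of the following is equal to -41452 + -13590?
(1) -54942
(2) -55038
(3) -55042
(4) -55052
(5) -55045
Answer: 3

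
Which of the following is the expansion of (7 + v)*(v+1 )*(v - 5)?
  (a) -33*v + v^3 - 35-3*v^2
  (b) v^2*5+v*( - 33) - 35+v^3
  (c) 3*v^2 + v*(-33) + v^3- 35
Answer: c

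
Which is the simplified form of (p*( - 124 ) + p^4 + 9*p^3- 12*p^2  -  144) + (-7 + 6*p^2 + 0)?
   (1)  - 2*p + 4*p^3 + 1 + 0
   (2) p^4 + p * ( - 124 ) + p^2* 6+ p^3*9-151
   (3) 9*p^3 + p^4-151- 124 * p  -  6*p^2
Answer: 3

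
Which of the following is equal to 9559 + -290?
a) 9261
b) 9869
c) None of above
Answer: c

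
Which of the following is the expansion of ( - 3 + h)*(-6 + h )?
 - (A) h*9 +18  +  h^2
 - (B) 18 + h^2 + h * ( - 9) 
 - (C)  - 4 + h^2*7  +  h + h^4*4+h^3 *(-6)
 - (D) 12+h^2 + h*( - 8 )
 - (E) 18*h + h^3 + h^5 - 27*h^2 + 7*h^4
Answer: B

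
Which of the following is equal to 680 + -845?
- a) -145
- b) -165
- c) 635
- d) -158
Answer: b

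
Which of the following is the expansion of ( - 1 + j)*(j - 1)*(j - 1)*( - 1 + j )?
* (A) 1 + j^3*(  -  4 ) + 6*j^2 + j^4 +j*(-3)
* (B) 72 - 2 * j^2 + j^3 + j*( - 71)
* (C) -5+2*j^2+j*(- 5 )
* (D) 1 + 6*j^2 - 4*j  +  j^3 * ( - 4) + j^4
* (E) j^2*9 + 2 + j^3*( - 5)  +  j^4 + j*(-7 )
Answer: D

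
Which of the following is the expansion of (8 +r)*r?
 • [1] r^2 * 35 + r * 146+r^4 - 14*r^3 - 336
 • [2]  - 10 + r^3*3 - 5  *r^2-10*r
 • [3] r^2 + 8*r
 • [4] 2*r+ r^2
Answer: 3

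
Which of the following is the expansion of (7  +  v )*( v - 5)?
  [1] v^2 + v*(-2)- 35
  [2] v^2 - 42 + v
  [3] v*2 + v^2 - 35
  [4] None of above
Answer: 3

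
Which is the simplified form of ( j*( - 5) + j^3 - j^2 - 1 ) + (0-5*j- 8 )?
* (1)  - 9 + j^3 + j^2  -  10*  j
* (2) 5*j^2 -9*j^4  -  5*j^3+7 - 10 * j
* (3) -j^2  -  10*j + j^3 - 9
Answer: 3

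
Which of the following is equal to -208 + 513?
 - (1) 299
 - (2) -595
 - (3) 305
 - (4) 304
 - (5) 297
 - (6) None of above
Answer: 3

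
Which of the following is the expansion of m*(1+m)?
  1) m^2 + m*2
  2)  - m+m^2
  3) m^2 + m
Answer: 3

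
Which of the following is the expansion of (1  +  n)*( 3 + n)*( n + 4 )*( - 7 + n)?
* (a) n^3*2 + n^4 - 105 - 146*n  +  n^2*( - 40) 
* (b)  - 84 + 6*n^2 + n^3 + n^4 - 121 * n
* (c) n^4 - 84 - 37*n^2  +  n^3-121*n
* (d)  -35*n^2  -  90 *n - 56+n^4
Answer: c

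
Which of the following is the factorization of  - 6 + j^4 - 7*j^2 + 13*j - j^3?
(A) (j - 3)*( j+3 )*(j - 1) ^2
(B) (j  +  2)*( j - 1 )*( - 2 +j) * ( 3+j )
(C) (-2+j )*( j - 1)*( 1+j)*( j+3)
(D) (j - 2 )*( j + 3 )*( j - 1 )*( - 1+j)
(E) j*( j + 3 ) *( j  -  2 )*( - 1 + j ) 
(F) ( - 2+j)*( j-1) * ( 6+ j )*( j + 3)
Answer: D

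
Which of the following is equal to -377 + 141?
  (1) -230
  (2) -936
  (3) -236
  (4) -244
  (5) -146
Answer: 3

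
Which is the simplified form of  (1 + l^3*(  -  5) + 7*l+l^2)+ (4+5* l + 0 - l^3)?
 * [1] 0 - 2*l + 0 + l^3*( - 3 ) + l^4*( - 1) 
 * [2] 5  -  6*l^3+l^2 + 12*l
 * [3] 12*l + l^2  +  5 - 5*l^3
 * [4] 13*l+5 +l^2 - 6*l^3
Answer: 2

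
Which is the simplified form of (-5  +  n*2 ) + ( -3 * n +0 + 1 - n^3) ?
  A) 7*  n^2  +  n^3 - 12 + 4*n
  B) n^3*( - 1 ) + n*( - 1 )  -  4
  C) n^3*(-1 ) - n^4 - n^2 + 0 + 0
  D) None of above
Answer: B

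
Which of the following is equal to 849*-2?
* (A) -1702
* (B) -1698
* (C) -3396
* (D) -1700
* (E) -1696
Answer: B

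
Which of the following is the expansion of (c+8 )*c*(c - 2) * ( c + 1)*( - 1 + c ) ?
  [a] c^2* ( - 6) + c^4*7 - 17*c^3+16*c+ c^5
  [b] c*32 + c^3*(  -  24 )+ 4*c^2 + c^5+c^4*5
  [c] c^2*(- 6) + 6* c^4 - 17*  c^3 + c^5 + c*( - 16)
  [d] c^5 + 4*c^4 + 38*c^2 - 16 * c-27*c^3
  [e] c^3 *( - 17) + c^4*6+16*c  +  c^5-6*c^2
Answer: e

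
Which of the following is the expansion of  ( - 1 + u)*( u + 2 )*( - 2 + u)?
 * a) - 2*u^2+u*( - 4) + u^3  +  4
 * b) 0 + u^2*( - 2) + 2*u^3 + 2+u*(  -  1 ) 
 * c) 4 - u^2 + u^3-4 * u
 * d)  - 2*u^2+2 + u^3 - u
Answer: c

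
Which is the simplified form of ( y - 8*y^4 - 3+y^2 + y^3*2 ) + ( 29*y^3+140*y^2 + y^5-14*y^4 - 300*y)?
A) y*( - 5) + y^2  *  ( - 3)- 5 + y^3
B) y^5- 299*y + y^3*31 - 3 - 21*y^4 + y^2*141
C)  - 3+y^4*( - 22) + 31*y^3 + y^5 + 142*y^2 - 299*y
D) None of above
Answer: D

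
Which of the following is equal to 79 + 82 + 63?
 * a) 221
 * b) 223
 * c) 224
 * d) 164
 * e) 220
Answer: c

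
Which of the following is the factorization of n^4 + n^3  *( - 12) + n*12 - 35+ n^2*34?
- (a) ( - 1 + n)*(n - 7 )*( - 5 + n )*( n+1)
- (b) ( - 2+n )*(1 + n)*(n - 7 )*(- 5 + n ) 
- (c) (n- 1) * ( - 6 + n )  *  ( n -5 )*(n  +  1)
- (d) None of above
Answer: a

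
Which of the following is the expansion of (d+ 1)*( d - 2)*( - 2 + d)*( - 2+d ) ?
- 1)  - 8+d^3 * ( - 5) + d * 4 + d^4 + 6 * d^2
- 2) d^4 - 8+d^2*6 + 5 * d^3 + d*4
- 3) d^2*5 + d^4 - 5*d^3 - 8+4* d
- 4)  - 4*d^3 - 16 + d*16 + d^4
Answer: 1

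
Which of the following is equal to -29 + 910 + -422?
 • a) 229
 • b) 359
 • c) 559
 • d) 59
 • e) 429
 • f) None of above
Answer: f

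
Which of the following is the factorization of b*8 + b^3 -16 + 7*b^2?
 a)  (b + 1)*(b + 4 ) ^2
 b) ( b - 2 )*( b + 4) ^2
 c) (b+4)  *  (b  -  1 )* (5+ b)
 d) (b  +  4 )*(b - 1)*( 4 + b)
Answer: d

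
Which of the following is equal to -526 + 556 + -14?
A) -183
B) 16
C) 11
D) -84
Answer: B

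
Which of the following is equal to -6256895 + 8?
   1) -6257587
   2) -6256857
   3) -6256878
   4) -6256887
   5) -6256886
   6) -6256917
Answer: 4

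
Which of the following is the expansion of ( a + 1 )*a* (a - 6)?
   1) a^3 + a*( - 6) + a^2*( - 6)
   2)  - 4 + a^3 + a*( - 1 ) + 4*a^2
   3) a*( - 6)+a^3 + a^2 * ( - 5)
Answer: 3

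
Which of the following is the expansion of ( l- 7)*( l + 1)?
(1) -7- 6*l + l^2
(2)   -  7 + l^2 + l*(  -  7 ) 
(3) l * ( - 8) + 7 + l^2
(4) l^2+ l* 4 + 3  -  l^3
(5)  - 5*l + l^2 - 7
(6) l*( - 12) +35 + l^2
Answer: 1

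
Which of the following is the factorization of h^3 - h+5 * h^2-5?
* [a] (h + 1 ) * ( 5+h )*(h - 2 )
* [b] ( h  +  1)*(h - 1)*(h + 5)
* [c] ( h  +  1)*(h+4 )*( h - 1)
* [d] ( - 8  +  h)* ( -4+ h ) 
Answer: b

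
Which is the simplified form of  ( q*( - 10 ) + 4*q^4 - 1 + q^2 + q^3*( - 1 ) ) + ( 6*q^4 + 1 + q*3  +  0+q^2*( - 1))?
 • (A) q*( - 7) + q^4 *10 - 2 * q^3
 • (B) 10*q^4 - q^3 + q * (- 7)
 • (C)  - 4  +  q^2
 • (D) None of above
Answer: B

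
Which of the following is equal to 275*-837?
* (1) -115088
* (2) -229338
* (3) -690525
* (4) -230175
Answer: 4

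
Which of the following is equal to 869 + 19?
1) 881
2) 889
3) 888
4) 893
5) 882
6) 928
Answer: 3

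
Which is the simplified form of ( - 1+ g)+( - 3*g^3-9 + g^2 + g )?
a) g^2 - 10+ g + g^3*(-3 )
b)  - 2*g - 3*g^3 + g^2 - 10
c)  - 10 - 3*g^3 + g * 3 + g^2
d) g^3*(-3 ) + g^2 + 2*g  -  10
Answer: d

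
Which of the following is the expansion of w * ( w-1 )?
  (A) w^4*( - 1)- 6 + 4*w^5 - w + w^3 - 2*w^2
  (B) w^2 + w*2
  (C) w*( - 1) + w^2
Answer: C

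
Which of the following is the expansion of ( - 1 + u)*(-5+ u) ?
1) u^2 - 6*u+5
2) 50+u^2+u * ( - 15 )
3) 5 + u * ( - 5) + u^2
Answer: 1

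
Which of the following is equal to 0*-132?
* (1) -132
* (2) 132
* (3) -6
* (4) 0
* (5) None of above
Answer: 4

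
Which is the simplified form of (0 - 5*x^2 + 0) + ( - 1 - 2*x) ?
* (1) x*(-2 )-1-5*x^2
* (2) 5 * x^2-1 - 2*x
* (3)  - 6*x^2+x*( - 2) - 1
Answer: 1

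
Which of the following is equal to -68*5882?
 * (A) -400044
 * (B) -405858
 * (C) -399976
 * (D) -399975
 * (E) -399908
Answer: C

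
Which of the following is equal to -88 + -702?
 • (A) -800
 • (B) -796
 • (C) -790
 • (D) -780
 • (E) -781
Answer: C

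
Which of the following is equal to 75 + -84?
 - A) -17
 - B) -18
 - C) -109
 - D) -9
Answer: D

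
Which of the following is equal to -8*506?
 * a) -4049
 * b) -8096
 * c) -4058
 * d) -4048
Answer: d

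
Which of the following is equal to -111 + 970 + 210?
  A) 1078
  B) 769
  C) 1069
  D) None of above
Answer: C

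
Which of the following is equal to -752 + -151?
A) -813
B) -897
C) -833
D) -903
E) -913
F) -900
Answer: D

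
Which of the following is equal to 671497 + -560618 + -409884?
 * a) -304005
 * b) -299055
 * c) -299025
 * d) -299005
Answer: d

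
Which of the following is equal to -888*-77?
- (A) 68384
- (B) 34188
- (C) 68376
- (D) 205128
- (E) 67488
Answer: C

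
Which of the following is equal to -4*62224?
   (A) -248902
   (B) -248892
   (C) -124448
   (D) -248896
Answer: D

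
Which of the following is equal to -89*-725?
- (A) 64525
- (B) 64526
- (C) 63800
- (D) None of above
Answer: A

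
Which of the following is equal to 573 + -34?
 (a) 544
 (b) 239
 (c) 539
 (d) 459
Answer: c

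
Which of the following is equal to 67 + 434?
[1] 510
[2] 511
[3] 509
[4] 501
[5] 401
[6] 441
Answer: 4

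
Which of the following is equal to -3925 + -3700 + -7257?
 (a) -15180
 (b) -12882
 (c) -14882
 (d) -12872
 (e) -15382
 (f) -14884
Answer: c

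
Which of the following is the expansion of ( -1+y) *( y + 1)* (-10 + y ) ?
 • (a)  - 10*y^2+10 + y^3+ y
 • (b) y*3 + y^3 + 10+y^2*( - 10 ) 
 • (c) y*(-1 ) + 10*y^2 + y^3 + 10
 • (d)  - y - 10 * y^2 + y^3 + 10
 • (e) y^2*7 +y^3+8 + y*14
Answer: d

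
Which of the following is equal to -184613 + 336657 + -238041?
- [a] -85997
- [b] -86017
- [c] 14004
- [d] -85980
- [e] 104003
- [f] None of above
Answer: a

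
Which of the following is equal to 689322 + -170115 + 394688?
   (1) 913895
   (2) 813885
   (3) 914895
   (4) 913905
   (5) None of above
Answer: 1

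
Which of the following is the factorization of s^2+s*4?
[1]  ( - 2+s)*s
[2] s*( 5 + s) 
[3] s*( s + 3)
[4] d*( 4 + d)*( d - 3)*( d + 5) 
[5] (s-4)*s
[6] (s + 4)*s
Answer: 6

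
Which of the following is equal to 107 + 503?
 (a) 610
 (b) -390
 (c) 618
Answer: a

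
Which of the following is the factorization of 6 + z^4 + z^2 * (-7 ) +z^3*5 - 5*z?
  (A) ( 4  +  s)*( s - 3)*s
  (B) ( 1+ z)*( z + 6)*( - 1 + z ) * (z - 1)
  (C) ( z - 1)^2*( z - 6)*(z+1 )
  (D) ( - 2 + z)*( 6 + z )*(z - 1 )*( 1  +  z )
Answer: B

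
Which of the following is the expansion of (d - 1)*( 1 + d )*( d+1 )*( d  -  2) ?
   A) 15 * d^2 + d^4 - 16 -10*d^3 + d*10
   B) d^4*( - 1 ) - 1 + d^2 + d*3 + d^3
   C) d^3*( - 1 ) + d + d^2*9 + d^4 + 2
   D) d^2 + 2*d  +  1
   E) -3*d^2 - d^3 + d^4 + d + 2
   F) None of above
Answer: E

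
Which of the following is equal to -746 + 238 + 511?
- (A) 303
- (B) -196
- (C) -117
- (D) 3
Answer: D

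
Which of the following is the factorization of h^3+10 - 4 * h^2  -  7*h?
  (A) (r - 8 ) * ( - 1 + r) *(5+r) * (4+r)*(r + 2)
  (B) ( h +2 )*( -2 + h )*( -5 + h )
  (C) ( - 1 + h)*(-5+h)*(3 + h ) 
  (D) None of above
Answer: D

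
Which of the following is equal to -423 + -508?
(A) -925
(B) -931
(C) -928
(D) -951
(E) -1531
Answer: B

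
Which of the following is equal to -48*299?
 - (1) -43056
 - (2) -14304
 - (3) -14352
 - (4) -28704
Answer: 3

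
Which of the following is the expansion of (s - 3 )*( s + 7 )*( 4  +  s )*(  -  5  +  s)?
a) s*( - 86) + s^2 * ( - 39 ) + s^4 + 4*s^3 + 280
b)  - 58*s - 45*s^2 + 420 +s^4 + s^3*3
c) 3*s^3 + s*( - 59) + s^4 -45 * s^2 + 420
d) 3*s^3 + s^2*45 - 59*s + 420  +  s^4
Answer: c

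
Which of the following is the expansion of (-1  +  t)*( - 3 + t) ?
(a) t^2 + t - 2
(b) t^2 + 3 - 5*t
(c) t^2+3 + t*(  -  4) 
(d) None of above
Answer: c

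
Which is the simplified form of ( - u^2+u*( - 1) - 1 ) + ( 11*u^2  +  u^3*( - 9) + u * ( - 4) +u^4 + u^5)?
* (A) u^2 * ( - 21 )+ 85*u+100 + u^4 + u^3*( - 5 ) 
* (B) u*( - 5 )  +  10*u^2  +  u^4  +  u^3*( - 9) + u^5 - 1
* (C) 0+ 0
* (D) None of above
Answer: B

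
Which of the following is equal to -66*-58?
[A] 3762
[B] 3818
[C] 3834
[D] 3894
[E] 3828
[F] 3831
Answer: E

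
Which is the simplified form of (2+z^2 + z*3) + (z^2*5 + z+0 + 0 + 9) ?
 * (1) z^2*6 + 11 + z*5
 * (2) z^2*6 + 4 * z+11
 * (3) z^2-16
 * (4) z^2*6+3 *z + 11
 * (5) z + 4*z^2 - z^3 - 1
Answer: 2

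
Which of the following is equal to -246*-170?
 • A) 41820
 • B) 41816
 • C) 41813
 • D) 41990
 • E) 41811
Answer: A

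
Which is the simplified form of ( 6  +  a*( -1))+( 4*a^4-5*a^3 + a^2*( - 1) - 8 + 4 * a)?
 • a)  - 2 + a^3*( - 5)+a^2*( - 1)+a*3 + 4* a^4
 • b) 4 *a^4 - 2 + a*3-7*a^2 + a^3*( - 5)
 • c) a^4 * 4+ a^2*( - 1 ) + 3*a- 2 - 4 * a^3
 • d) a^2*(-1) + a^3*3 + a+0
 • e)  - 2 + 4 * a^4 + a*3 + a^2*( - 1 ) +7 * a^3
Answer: a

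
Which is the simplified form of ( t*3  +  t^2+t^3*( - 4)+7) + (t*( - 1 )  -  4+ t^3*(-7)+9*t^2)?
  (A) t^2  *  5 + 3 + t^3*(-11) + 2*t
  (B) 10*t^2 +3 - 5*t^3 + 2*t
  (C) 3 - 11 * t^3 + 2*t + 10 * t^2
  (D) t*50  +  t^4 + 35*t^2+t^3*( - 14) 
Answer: C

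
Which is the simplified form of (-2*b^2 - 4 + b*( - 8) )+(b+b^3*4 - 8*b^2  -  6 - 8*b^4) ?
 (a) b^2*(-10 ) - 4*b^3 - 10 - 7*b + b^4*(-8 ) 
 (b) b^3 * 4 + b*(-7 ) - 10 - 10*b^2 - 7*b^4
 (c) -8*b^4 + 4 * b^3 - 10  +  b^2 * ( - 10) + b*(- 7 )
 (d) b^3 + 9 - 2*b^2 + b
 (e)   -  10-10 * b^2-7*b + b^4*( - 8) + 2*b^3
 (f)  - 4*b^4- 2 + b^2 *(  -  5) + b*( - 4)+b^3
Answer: c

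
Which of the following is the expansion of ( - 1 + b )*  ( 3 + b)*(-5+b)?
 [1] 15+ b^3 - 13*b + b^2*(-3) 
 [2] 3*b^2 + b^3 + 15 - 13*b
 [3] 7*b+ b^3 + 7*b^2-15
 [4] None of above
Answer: 1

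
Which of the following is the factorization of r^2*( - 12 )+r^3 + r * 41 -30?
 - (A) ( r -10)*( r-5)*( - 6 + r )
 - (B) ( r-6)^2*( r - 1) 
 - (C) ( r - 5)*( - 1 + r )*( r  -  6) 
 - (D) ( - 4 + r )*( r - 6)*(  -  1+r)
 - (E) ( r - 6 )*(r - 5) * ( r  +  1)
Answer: C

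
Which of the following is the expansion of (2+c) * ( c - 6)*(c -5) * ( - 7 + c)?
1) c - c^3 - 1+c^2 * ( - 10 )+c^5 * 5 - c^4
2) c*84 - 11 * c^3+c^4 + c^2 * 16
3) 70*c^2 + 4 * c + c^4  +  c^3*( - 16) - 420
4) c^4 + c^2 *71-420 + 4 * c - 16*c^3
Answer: 4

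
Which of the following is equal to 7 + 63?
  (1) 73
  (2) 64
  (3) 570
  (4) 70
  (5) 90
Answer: 4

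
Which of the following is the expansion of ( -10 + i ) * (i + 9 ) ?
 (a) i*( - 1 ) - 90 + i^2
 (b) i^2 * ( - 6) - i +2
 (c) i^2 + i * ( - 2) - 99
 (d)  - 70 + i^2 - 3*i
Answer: a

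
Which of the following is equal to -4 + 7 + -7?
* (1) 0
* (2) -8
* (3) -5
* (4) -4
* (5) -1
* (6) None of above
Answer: 4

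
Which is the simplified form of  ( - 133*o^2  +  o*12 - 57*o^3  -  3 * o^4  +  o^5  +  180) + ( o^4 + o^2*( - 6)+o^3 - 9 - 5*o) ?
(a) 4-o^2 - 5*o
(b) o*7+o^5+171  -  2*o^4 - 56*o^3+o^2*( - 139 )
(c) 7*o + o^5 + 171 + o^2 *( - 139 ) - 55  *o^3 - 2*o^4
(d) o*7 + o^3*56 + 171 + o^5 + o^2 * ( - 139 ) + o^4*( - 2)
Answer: b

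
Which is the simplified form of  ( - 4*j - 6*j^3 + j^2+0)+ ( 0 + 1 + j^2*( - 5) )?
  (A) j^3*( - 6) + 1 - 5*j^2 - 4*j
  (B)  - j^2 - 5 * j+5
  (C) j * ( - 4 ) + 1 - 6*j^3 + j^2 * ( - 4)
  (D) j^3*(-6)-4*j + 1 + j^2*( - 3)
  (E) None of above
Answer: C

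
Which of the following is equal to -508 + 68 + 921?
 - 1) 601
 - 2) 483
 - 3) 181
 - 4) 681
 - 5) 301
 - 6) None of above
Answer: 6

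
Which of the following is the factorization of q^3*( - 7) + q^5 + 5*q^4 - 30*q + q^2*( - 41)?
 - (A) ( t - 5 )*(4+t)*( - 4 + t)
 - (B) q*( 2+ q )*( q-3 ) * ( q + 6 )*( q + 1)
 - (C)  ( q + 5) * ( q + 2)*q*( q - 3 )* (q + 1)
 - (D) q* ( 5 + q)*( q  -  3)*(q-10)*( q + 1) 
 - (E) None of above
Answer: C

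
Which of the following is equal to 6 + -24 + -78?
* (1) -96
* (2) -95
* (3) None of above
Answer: 1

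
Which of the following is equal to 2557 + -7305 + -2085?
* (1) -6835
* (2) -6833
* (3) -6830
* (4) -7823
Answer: 2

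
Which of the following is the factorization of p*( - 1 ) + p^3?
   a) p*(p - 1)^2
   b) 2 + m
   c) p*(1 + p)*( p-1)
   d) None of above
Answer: c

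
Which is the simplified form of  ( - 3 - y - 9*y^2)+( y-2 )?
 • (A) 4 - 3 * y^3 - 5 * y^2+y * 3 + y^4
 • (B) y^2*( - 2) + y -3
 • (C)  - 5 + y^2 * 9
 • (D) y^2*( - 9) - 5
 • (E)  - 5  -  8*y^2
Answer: D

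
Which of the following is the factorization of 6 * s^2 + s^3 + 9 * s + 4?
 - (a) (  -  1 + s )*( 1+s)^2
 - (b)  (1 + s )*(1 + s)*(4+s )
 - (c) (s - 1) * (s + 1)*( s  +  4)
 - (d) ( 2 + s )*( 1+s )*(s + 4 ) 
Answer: b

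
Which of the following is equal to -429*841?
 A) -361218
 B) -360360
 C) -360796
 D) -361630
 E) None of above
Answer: E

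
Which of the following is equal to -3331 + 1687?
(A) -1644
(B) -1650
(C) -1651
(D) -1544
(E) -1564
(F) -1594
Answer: A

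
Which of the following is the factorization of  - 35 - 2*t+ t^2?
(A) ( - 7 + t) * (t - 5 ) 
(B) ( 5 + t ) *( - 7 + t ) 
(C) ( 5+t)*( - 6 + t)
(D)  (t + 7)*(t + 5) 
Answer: B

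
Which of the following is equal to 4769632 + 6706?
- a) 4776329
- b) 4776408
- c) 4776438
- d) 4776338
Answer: d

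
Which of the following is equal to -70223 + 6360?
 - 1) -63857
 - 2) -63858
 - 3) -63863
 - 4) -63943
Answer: 3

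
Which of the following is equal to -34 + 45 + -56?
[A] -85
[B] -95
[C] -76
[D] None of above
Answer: D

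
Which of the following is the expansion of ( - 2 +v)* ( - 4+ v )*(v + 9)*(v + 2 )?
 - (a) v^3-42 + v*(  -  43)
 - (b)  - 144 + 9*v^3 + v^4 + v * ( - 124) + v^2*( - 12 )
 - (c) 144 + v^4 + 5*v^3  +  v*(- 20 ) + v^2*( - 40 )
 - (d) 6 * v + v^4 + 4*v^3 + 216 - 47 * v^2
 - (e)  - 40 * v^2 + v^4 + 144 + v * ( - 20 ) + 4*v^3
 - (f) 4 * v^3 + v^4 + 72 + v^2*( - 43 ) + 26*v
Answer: c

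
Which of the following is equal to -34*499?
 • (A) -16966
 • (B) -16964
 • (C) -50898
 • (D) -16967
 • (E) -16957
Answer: A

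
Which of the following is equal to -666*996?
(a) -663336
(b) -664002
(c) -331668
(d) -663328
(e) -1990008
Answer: a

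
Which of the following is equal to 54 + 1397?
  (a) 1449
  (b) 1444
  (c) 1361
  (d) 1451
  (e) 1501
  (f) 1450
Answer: d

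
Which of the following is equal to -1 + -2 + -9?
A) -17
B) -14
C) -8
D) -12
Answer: D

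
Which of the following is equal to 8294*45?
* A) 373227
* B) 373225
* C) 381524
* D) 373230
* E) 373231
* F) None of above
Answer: D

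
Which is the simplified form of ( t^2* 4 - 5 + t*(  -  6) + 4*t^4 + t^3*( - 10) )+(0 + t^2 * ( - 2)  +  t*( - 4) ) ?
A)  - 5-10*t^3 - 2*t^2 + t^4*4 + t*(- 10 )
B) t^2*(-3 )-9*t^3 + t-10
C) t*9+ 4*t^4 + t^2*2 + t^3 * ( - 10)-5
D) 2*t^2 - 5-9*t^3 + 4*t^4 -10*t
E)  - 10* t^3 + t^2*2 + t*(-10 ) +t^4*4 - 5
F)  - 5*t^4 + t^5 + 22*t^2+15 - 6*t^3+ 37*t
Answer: E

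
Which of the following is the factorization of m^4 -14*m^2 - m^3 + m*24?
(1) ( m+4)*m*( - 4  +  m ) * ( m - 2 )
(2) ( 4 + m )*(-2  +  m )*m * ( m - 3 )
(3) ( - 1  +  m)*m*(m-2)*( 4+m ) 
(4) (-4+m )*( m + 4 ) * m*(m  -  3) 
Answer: 2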